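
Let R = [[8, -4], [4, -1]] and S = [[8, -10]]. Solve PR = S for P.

P = [[4, -6]]

Right-multiplying both sides by R⁻¹ gives P = SR⁻¹.
det R = 8, so R⁻¹ = [[-1/8, 1/2], [-1/2, 1]].
P = SR⁻¹ = [[8, -10]] · [[-1/8, 1/2], [-1/2, 1]] = [[4, -6]].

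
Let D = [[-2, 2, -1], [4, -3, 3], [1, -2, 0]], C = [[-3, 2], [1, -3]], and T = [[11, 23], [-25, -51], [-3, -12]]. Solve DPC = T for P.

P = [[3, 2], [0, -2], [2, 5]]

P = D⁻¹TC⁻¹ (apply D⁻¹ on the left and C⁻¹ on the right).
det D = -1, so D⁻¹ = [[-6, -2, -3], [-3, -1, -2], [5, 2, 2]].
det C = 7, so C⁻¹ = [[-3/7, -2/7], [-1/7, -3/7]].
D⁻¹T = [[-7, 0], [-2, 6], [-1, -11]].
P = (D⁻¹T)C⁻¹ = [[3, 2], [0, -2], [2, 5]].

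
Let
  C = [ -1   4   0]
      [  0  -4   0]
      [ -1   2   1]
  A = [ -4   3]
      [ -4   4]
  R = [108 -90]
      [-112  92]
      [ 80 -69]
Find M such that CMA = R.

M = [[-2, 1], [-5, -2], [-3, -4]]

Isolating M: multiply by C⁻¹ from the left and A⁻¹ from the right, so M = C⁻¹RA⁻¹.
det C = 4; the adjugate gives C⁻¹ = [[-1, -1, 0], [0, -1/4, 0], [-1, -1/2, 1]].
A has determinant -4; A⁻¹ = [[-1, 3/4], [-1, 1]].
C⁻¹R = [[4, -2], [28, -23], [28, -25]].
M = (C⁻¹R)A⁻¹ = [[-2, 1], [-5, -2], [-3, -4]].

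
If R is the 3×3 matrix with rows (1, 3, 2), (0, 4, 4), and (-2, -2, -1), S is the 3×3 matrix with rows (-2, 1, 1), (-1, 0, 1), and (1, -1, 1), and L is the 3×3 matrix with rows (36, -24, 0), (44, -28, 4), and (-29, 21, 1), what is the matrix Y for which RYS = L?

Isolating Y: multiply by R⁻¹ from the left and S⁻¹ from the right, so Y = R⁻¹LS⁻¹.
det R = -4; the adjugate gives R⁻¹ = [[-1, 1/4, -1], [2, -3/4, 1], [-2, 1, -1]].
det S = 1; the adjugate gives S⁻¹ = [[1, -2, 1], [2, -3, 1], [1, -1, 1]].
R⁻¹L = [[4, -4, 0], [10, -6, -2], [1, -1, 3]].
Y = (R⁻¹L)S⁻¹ = [[-4, 4, 0], [-4, 0, 2], [2, -2, 3]].

Y = [[-4, 4, 0], [-4, 0, 2], [2, -2, 3]]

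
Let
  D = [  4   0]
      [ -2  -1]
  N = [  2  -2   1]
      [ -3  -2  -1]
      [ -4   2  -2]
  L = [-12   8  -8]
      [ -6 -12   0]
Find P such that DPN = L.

Isolating P: multiply by D⁻¹ from the left and N⁻¹ from the right, so P = D⁻¹LN⁻¹.
D has determinant -4; D⁻¹ = [[1/4, 0], [-1/2, -1]].
det N = 2, so N⁻¹ = [[3, -1, 2], [-1, 0, -1/2], [-7, 2, -5]].
D⁻¹L = [[-3, 2, -2], [12, 8, 4]].
P = (D⁻¹L)N⁻¹ = [[3, -1, 3], [0, -4, 0]].

P = [[3, -1, 3], [0, -4, 0]]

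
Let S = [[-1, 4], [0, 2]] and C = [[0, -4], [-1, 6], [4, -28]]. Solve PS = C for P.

Since S sits to the right of P, P = CS⁻¹.
det S = -2, so S⁻¹ = [[-1, 2], [0, 1/2]].
P = CS⁻¹ = [[0, -4], [-1, 6], [4, -28]] · [[-1, 2], [0, 1/2]] = [[0, -2], [1, 1], [-4, -6]].

P = [[0, -2], [1, 1], [-4, -6]]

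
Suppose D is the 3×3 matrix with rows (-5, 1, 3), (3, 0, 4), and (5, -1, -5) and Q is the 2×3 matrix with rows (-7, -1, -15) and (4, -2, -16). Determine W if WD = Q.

W = [[-3, -4, -2], [-1, -2, 1]]

Since D sits to the right of W, W = QD⁻¹.
det D = 6, so D⁻¹ = [[2/3, 1/3, 2/3], [35/6, 5/3, 29/6], [-1/2, 0, -1/2]].
W = QD⁻¹ = [[-7, -1, -15], [4, -2, -16]] · [[2/3, 1/3, 2/3], [35/6, 5/3, 29/6], [-1/2, 0, -1/2]] = [[-3, -4, -2], [-1, -2, 1]].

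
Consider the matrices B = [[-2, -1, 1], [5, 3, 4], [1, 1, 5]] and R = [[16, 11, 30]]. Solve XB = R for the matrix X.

Since B sits to the right of X, X = RB⁻¹.
det B = 1, so B⁻¹ = [[11, 6, -7], [-21, -11, 13], [2, 1, -1]].
X = RB⁻¹ = [[16, 11, 30]] · [[11, 6, -7], [-21, -11, 13], [2, 1, -1]] = [[5, 5, 1]].

X = [[5, 5, 1]]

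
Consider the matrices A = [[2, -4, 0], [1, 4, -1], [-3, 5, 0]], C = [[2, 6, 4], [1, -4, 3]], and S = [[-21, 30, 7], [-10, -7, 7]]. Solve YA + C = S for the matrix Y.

YA = S − C = [[-23, 24, 3], [-11, -3, 4]].
Since A sits to the right of Y, Y = (S − C)A⁻¹.
A has determinant -2; A⁻¹ = [[-5/2, 0, -2], [-3/2, 0, -1], [-17/2, -1, -6]].
Y = (S − C)A⁻¹ = [[-4, -3, 4], [-2, -4, 1]].

Y = [[-4, -3, 4], [-2, -4, 1]]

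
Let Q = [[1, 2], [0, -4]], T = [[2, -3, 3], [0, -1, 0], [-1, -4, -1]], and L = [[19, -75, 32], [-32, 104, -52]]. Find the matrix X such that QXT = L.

Left-multiply by Q⁻¹ and right-multiply by T⁻¹: X = Q⁻¹LT⁻¹.
Q has determinant -4; Q⁻¹ = [[1, 1/2], [0, -1/4]].
det T = -1; the adjugate gives T⁻¹ = [[-1, 15, -3], [0, -1, 0], [1, -11, 2]].
Q⁻¹L = [[3, -23, 6], [8, -26, 13]].
X = (Q⁻¹L)T⁻¹ = [[3, 2, 3], [5, 3, 2]].

X = [[3, 2, 3], [5, 3, 2]]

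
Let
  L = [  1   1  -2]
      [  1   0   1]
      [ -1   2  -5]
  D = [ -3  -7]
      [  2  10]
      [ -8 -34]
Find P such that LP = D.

Since L multiplies P on the left, P = L⁻¹D.
det L = -2; the adjugate gives L⁻¹ = [[1, -1/2, -1/2], [-2, 7/2, 3/2], [-1, 3/2, 1/2]].
P = L⁻¹D = [[1, -1/2, -1/2], [-2, 7/2, 3/2], [-1, 3/2, 1/2]] · [[-3, -7], [2, 10], [-8, -34]] = [[0, 5], [1, -2], [2, 5]].

P = [[0, 5], [1, -2], [2, 5]]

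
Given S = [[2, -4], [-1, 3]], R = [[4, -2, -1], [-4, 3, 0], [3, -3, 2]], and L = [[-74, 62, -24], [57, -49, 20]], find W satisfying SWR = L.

Isolating W: multiply by S⁻¹ from the left and R⁻¹ from the right, so W = S⁻¹LR⁻¹.
S has determinant 2; S⁻¹ = [[3/2, 2], [1/2, 1]].
R has determinant 5; R⁻¹ = [[6/5, 7/5, 3/5], [8/5, 11/5, 4/5], [3/5, 6/5, 4/5]].
S⁻¹L = [[3, -5, 4], [20, -18, 8]].
W = (S⁻¹L)R⁻¹ = [[-2, -2, 1], [0, -2, 4]].

W = [[-2, -2, 1], [0, -2, 4]]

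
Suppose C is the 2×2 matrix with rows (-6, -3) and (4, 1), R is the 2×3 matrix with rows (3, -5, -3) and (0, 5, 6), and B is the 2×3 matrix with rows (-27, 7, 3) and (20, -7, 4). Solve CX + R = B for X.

CX = B − R = [[-30, 12, 6], [20, -12, -2]].
Left-multiplying both sides by C⁻¹ gives X = C⁻¹(B − R).
C has determinant 6; C⁻¹ = [[1/6, 1/2], [-2/3, -1]].
X = C⁻¹(B − R) = [[5, -4, 0], [0, 4, -2]].

X = [[5, -4, 0], [0, 4, -2]]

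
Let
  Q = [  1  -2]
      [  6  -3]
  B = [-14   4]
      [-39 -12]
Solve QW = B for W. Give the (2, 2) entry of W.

Q is on the left of W, so left-multiply by Q⁻¹: W = Q⁻¹B.
det Q = 9, so Q⁻¹ = [[-1/3, 2/9], [-2/3, 1/9]].
W = Q⁻¹B = [[-1/3, 2/9], [-2/3, 1/9]] · [[-14, 4], [-39, -12]] = [[-4, -4], [5, -4]].

-4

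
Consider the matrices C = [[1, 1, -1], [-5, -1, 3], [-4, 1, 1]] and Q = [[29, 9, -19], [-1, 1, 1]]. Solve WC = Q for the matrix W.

W = [[4, -5, 0], [6, 3, -2]]

Right-multiplying both sides by C⁻¹ gives W = QC⁻¹.
det C = -2, so C⁻¹ = [[2, 1, -1], [7/2, 3/2, -1], [9/2, 5/2, -2]].
W = QC⁻¹ = [[29, 9, -19], [-1, 1, 1]] · [[2, 1, -1], [7/2, 3/2, -1], [9/2, 5/2, -2]] = [[4, -5, 0], [6, 3, -2]].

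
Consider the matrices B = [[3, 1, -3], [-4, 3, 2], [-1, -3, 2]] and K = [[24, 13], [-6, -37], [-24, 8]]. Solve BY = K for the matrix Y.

Y = [[6, 5], [6, -5], [0, -1]]

B is on the left of Y, so left-multiply by B⁻¹: Y = B⁻¹K.
det B = -3, so B⁻¹ = [[-4, -7/3, -11/3], [-2, -1, -2], [-5, -8/3, -13/3]].
Y = B⁻¹K = [[-4, -7/3, -11/3], [-2, -1, -2], [-5, -8/3, -13/3]] · [[24, 13], [-6, -37], [-24, 8]] = [[6, 5], [6, -5], [0, -1]].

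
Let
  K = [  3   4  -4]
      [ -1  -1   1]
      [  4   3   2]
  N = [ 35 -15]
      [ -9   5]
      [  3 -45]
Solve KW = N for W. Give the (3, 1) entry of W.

-5

K is on the left of W, so left-multiply by K⁻¹: W = K⁻¹N.
det K = 5; the adjugate gives K⁻¹ = [[-1, -4, 0], [6/5, 22/5, 1/5], [1/5, 7/5, 1/5]].
W = K⁻¹N = [[-1, -4, 0], [6/5, 22/5, 1/5], [1/5, 7/5, 1/5]] · [[35, -15], [-9, 5], [3, -45]] = [[1, -5], [3, -5], [-5, -5]].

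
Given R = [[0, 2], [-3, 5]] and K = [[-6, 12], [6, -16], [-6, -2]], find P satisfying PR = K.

R is on the right of P, so right-multiply by R⁻¹: P = KR⁻¹.
det R = 6; the adjugate gives R⁻¹ = [[5/6, -1/3], [1/2, 0]].
P = KR⁻¹ = [[-6, 12], [6, -16], [-6, -2]] · [[5/6, -1/3], [1/2, 0]] = [[1, 2], [-3, -2], [-6, 2]].

P = [[1, 2], [-3, -2], [-6, 2]]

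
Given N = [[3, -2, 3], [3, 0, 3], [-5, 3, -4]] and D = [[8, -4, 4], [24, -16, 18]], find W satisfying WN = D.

N is on the right of W, so right-multiply by N⁻¹: W = DN⁻¹.
det N = 6; the adjugate gives N⁻¹ = [[-3/2, 1/6, -1], [-1/2, 1/2, 0], [3/2, 1/6, 1]].
W = DN⁻¹ = [[8, -4, 4], [24, -16, 18]] · [[-3/2, 1/6, -1], [-1/2, 1/2, 0], [3/2, 1/6, 1]] = [[-4, 0, -4], [-1, -1, -6]].

W = [[-4, 0, -4], [-1, -1, -6]]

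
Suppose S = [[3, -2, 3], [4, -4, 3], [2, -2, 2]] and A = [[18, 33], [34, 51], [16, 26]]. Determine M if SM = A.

M = [[4, 6], [-6, -6], [-2, 1]]

Since S multiplies M on the left, M = S⁻¹A.
det S = -2; the adjugate gives S⁻¹ = [[1, 1, -3], [1, 0, -3/2], [0, -1, 2]].
M = S⁻¹A = [[1, 1, -3], [1, 0, -3/2], [0, -1, 2]] · [[18, 33], [34, 51], [16, 26]] = [[4, 6], [-6, -6], [-2, 1]].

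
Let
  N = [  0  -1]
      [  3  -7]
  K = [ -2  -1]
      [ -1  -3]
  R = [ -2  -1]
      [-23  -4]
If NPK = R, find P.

Left-multiply by N⁻¹ and right-multiply by K⁻¹: P = N⁻¹RK⁻¹.
N has determinant 3; N⁻¹ = [[-7/3, 1/3], [-1, 0]].
det K = 5, so K⁻¹ = [[-3/5, 1/5], [1/5, -2/5]].
N⁻¹R = [[-3, 1], [2, 1]].
P = (N⁻¹R)K⁻¹ = [[2, -1], [-1, 0]].

P = [[2, -1], [-1, 0]]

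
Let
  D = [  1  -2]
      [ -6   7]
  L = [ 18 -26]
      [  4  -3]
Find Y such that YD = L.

Right-multiplying both sides by D⁻¹ gives Y = LD⁻¹.
det D = -5; the adjugate gives D⁻¹ = [[-7/5, -2/5], [-6/5, -1/5]].
Y = LD⁻¹ = [[18, -26], [4, -3]] · [[-7/5, -2/5], [-6/5, -1/5]] = [[6, -2], [-2, -1]].

Y = [[6, -2], [-2, -1]]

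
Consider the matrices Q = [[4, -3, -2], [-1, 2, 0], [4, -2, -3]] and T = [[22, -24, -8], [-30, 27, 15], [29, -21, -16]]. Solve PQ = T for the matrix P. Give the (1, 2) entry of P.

-6

Q is on the right of P, so right-multiply by Q⁻¹: P = TQ⁻¹.
det Q = -3; the adjugate gives Q⁻¹ = [[2, 5/3, -4/3], [1, 4/3, -2/3], [2, 4/3, -5/3]].
P = TQ⁻¹ = [[22, -24, -8], [-30, 27, 15], [29, -21, -16]] · [[2, 5/3, -4/3], [1, 4/3, -2/3], [2, 4/3, -5/3]] = [[4, -6, 0], [-3, 6, -3], [5, -1, 2]].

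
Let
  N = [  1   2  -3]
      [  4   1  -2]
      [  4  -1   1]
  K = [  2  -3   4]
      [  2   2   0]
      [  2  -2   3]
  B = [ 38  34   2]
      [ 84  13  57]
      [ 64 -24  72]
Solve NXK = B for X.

X = N⁻¹BK⁻¹ (apply N⁻¹ on the left and K⁻¹ on the right).
det N = -1; the adjugate gives N⁻¹ = [[1, -1, 1], [12, -13, 10], [8, -9, 7]].
K has determinant -2; K⁻¹ = [[-3, -1/2, 4], [3, 1, -4], [4, 1, -5]].
N⁻¹B = [[18, -3, 17], [4, -1, 3], [-4, -13, 7]].
X = (N⁻¹B)K⁻¹ = [[5, 5, -1], [-3, 0, 5], [1, -4, 1]].

X = [[5, 5, -1], [-3, 0, 5], [1, -4, 1]]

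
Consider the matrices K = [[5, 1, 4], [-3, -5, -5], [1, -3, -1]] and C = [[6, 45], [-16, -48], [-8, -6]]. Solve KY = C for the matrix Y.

K is on the left of Y, so left-multiply by K⁻¹: Y = K⁻¹C.
det K = -2; the adjugate gives K⁻¹ = [[5, 11/2, -15/2], [4, 9/2, -13/2], [-7, -8, 11]].
Y = K⁻¹C = [[5, 11/2, -15/2], [4, 9/2, -13/2], [-7, -8, 11]] · [[6, 45], [-16, -48], [-8, -6]] = [[2, 6], [4, 3], [-2, 3]].

Y = [[2, 6], [4, 3], [-2, 3]]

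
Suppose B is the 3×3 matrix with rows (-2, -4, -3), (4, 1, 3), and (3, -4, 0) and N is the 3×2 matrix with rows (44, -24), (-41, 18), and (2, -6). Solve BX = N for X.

X = [[-6, 6], [-5, 6], [-4, -4]]

B is on the left of X, so left-multiply by B⁻¹: X = B⁻¹N.
B has determinant -3; B⁻¹ = [[-4, -4, 3], [-3, -3, 2], [19/3, 20/3, -14/3]].
X = B⁻¹N = [[-4, -4, 3], [-3, -3, 2], [19/3, 20/3, -14/3]] · [[44, -24], [-41, 18], [2, -6]] = [[-6, 6], [-5, 6], [-4, -4]].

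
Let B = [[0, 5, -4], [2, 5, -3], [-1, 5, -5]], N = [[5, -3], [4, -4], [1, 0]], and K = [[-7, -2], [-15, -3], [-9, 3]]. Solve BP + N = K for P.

BP = K − N = [[-12, 1], [-19, 1], [-10, 3]].
B is on the left of P, so left-multiply by B⁻¹: P = B⁻¹(K − N).
det B = 5, so B⁻¹ = [[-2, 1, 1], [13/5, -4/5, -8/5], [3, -1, -2]].
P = B⁻¹(K − N) = [[-5, 2], [0, -3], [3, -4]].

P = [[-5, 2], [0, -3], [3, -4]]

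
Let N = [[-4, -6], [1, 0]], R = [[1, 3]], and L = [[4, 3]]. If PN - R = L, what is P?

PN = L + R = [[5, 6]].
Right-multiplying both sides by N⁻¹ gives P = (L + R)N⁻¹.
det N = 6, so N⁻¹ = [[0, 1], [-1/6, -2/3]].
P = (L + R)N⁻¹ = [[-1, 1]].

P = [[-1, 1]]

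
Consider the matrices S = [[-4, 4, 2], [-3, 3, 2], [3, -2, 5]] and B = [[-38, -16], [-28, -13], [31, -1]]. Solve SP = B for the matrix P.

P = [[6, 3], [-4, 0], [1, -2]]

S is on the left of P, so left-multiply by S⁻¹: P = S⁻¹B.
det S = 2, so S⁻¹ = [[19/2, -12, 1], [21/2, -13, 1], [-3/2, 2, 0]].
P = S⁻¹B = [[19/2, -12, 1], [21/2, -13, 1], [-3/2, 2, 0]] · [[-38, -16], [-28, -13], [31, -1]] = [[6, 3], [-4, 0], [1, -2]].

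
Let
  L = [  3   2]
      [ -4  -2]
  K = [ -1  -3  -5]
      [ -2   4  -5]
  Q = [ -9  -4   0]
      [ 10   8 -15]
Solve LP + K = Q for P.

LP = Q − K = [[-8, -1, 5], [12, 4, -10]].
Since L multiplies P on the left, P = L⁻¹(Q − K).
det L = 2; the adjugate gives L⁻¹ = [[-1, -1], [2, 3/2]].
P = L⁻¹(Q − K) = [[-4, -3, 5], [2, 4, -5]].

P = [[-4, -3, 5], [2, 4, -5]]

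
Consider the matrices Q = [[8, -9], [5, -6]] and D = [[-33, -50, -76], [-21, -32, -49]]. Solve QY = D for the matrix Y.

Left-multiplying both sides by Q⁻¹ gives Y = Q⁻¹D.
det Q = -3; the adjugate gives Q⁻¹ = [[2, -3], [5/3, -8/3]].
Y = Q⁻¹D = [[2, -3], [5/3, -8/3]] · [[-33, -50, -76], [-21, -32, -49]] = [[-3, -4, -5], [1, 2, 4]].

Y = [[-3, -4, -5], [1, 2, 4]]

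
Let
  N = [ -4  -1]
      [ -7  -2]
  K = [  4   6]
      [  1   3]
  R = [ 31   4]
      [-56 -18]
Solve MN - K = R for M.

M = [[0, -5], [5, 5]]

MN = R + K = [[35, 10], [-55, -15]].
N is on the right of M, so right-multiply by N⁻¹: M = (R + K)N⁻¹.
det N = 1, so N⁻¹ = [[-2, 1], [7, -4]].
M = (R + K)N⁻¹ = [[0, -5], [5, 5]].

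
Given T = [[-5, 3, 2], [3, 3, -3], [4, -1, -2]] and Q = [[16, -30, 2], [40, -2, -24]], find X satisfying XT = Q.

X = [[-2, -6, 6], [-4, 4, 2]]

Since T sits to the right of X, X = QT⁻¹.
T has determinant -3; T⁻¹ = [[3, -4/3, 5], [2, -2/3, 3], [5, -7/3, 8]].
X = QT⁻¹ = [[16, -30, 2], [40, -2, -24]] · [[3, -4/3, 5], [2, -2/3, 3], [5, -7/3, 8]] = [[-2, -6, 6], [-4, 4, 2]].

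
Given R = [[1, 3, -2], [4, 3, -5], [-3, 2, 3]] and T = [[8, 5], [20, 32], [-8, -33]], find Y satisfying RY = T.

R is on the left of Y, so left-multiply by R⁻¹: Y = R⁻¹T.
det R = -6; the adjugate gives R⁻¹ = [[-19/6, 13/6, 3/2], [-1/2, 1/2, 1/2], [-17/6, 11/6, 3/2]].
Y = R⁻¹T = [[-19/6, 13/6, 3/2], [-1/2, 1/2, 1/2], [-17/6, 11/6, 3/2]] · [[8, 5], [20, 32], [-8, -33]] = [[6, 4], [2, -3], [2, -5]].

Y = [[6, 4], [2, -3], [2, -5]]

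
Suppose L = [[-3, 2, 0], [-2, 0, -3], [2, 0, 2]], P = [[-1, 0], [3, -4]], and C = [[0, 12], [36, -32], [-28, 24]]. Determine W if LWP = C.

Left-multiply by L⁻¹ and right-multiply by P⁻¹: W = L⁻¹CP⁻¹.
det L = -4, so L⁻¹ = [[0, 1, 3/2], [1/2, 3/2, 9/4], [0, -1, -1]].
P has determinant 4; P⁻¹ = [[-1, 0], [-3/4, -1/4]].
L⁻¹C = [[-6, 4], [-9, 12], [-8, 8]].
W = (L⁻¹C)P⁻¹ = [[3, -1], [0, -3], [2, -2]].

W = [[3, -1], [0, -3], [2, -2]]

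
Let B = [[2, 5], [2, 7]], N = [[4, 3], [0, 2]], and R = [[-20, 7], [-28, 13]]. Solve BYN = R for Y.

Y = B⁻¹RN⁻¹ (apply B⁻¹ on the left and N⁻¹ on the right).
B has determinant 4; B⁻¹ = [[7/4, -5/4], [-1/2, 1/2]].
N has determinant 8; N⁻¹ = [[1/4, -3/8], [0, 1/2]].
B⁻¹R = [[0, -4], [-4, 3]].
Y = (B⁻¹R)N⁻¹ = [[0, -2], [-1, 3]].

Y = [[0, -2], [-1, 3]]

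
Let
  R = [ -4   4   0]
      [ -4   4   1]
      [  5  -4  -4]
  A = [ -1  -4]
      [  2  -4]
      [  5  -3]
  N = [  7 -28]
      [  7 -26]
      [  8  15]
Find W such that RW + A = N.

W = [[-1, 2], [1, -4], [-3, 2]]

RW = N − A = [[8, -24], [5, -22], [3, 18]].
Since R multiplies W on the left, W = R⁻¹(N − A).
det R = 4; the adjugate gives R⁻¹ = [[-3, 4, 1], [-11/4, 4, 1], [-1, 1, 0]].
W = R⁻¹(N − A) = [[-1, 2], [1, -4], [-3, 2]].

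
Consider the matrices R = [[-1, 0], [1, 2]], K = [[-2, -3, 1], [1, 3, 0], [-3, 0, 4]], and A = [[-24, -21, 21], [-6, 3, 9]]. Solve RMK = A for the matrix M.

M = R⁻¹AK⁻¹ (apply R⁻¹ on the left and K⁻¹ on the right).
det R = -2; the adjugate gives R⁻¹ = [[-1, 0], [1/2, 1/2]].
det K = -3, so K⁻¹ = [[-4, -4, 1], [4/3, 5/3, -1/3], [-3, -3, 1]].
R⁻¹A = [[24, 21, -21], [-15, -9, 15]].
M = (R⁻¹A)K⁻¹ = [[-5, 2, -4], [3, 0, 3]].

M = [[-5, 2, -4], [3, 0, 3]]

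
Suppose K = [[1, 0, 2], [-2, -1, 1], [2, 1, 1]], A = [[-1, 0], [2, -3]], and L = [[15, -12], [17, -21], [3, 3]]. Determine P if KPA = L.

P = [[1, -2], [-3, 0], [-4, 3]]

Left-multiply by K⁻¹ and right-multiply by A⁻¹: P = K⁻¹LA⁻¹.
K has determinant -2; K⁻¹ = [[1, -1, -1], [-2, 3/2, 5/2], [0, 1/2, 1/2]].
det A = 3; the adjugate gives A⁻¹ = [[-1, 0], [-2/3, -1/3]].
K⁻¹L = [[-5, 6], [3, 0], [10, -9]].
P = (K⁻¹L)A⁻¹ = [[1, -2], [-3, 0], [-4, 3]].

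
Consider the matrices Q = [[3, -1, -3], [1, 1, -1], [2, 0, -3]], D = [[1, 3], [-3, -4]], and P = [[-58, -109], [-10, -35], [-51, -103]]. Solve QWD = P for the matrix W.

Left-multiply by Q⁻¹ and right-multiply by D⁻¹: W = Q⁻¹PD⁻¹.
det Q = -4, so Q⁻¹ = [[3/4, 3/4, -1], [-1/4, 3/4, 0], [1/2, 1/2, -1]].
D has determinant 5; D⁻¹ = [[-4/5, -3/5], [3/5, 1/5]].
Q⁻¹P = [[0, -5], [7, 1], [17, 31]].
W = (Q⁻¹P)D⁻¹ = [[-3, -1], [-5, -4], [5, -4]].

W = [[-3, -1], [-5, -4], [5, -4]]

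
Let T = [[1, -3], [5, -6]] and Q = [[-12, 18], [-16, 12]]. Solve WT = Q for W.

W = [[-2, -2], [4, -4]]

Right-multiplying both sides by T⁻¹ gives W = QT⁻¹.
det T = 9, so T⁻¹ = [[-2/3, 1/3], [-5/9, 1/9]].
W = QT⁻¹ = [[-12, 18], [-16, 12]] · [[-2/3, 1/3], [-5/9, 1/9]] = [[-2, -2], [4, -4]].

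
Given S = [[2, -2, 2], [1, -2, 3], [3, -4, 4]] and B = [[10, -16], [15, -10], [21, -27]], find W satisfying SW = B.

Left-multiplying both sides by S⁻¹ gives W = S⁻¹B.
det S = 2, so S⁻¹ = [[2, 0, -1], [5/2, 1, -2], [1, 1, -1]].
W = S⁻¹B = [[2, 0, -1], [5/2, 1, -2], [1, 1, -1]] · [[10, -16], [15, -10], [21, -27]] = [[-1, -5], [-2, 4], [4, 1]].

W = [[-1, -5], [-2, 4], [4, 1]]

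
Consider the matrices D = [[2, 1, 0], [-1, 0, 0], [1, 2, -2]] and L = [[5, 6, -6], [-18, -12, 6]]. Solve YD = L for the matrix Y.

Since D sits to the right of Y, Y = LD⁻¹.
det D = -2, so D⁻¹ = [[0, -1, 0], [1, 2, 0], [1, 3/2, -1/2]].
Y = LD⁻¹ = [[5, 6, -6], [-18, -12, 6]] · [[0, -1, 0], [1, 2, 0], [1, 3/2, -1/2]] = [[0, -2, 3], [-6, 3, -3]].

Y = [[0, -2, 3], [-6, 3, -3]]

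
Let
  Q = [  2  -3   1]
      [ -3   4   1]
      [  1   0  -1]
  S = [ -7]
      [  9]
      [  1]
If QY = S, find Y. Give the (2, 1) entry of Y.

Since Q multiplies Y on the left, Y = Q⁻¹S.
Q has determinant -6; Q⁻¹ = [[2/3, 1/2, 7/6], [1/3, 1/2, 5/6], [2/3, 1/2, 1/6]].
Y = Q⁻¹S = [[2/3, 1/2, 7/6], [1/3, 1/2, 5/6], [2/3, 1/2, 1/6]] · [[-7], [9], [1]] = [[1], [3], [0]].

3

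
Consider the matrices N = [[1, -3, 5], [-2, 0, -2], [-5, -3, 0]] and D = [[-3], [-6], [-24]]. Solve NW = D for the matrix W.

W = [[6], [-2], [-3]]

Left-multiplying both sides by N⁻¹ gives W = N⁻¹D.
N has determinant -6; N⁻¹ = [[1, 5/2, -1], [-5/3, -25/6, 4/3], [-1, -3, 1]].
W = N⁻¹D = [[1, 5/2, -1], [-5/3, -25/6, 4/3], [-1, -3, 1]] · [[-3], [-6], [-24]] = [[6], [-2], [-3]].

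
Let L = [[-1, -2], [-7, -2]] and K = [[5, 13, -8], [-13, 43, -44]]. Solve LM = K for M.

Left-multiplying both sides by L⁻¹ gives M = L⁻¹K.
L has determinant -12; L⁻¹ = [[1/6, -1/6], [-7/12, 1/12]].
M = L⁻¹K = [[1/6, -1/6], [-7/12, 1/12]] · [[5, 13, -8], [-13, 43, -44]] = [[3, -5, 6], [-4, -4, 1]].

M = [[3, -5, 6], [-4, -4, 1]]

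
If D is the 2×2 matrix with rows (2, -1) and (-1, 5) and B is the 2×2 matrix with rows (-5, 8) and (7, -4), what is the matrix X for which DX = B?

Since D multiplies X on the left, X = D⁻¹B.
det D = 9, so D⁻¹ = [[5/9, 1/9], [1/9, 2/9]].
X = D⁻¹B = [[5/9, 1/9], [1/9, 2/9]] · [[-5, 8], [7, -4]] = [[-2, 4], [1, 0]].

X = [[-2, 4], [1, 0]]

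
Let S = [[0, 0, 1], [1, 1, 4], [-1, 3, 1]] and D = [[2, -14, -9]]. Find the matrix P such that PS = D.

Since S sits to the right of P, P = DS⁻¹.
det S = 4; the adjugate gives S⁻¹ = [[-11/4, 3/4, -1/4], [-5/4, 1/4, 1/4], [1, 0, 0]].
P = DS⁻¹ = [[2, -14, -9]] · [[-11/4, 3/4, -1/4], [-5/4, 1/4, 1/4], [1, 0, 0]] = [[3, -2, -4]].

P = [[3, -2, -4]]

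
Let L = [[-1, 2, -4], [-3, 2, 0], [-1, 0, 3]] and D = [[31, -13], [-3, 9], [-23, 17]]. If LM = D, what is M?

M = [[5, 1], [6, 6], [-6, 6]]

Left-multiplying both sides by L⁻¹ gives M = L⁻¹D.
det L = 4, so L⁻¹ = [[3/2, -3/2, 2], [9/4, -7/4, 3], [1/2, -1/2, 1]].
M = L⁻¹D = [[3/2, -3/2, 2], [9/4, -7/4, 3], [1/2, -1/2, 1]] · [[31, -13], [-3, 9], [-23, 17]] = [[5, 1], [6, 6], [-6, 6]].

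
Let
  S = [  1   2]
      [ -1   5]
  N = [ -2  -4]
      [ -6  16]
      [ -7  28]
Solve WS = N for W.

W = [[-2, 0], [-2, 4], [-1, 6]]

Since S sits to the right of W, W = NS⁻¹.
det S = 7; the adjugate gives S⁻¹ = [[5/7, -2/7], [1/7, 1/7]].
W = NS⁻¹ = [[-2, -4], [-6, 16], [-7, 28]] · [[5/7, -2/7], [1/7, 1/7]] = [[-2, 0], [-2, 4], [-1, 6]].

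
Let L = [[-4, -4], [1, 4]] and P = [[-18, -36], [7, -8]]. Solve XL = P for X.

L is on the right of X, so right-multiply by L⁻¹: X = PL⁻¹.
det L = -12; the adjugate gives L⁻¹ = [[-1/3, -1/3], [1/12, 1/3]].
X = PL⁻¹ = [[-18, -36], [7, -8]] · [[-1/3, -1/3], [1/12, 1/3]] = [[3, -6], [-3, -5]].

X = [[3, -6], [-3, -5]]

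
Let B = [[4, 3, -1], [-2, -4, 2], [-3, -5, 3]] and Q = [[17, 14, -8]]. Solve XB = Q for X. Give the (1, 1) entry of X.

B is on the right of X, so right-multiply by B⁻¹: X = QB⁻¹.
det B = -6; the adjugate gives B⁻¹ = [[1/3, 2/3, -1/3], [0, -3/2, 1], [1/3, -11/6, 5/3]].
X = QB⁻¹ = [[17, 14, -8]] · [[1/3, 2/3, -1/3], [0, -3/2, 1], [1/3, -11/6, 5/3]] = [[3, 5, -5]].

3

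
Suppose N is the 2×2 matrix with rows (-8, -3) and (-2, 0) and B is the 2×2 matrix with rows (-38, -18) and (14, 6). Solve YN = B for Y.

Y = [[6, -5], [-2, 1]]

Since N sits to the right of Y, Y = BN⁻¹.
det N = -6, so N⁻¹ = [[0, -1/2], [-1/3, 4/3]].
Y = BN⁻¹ = [[-38, -18], [14, 6]] · [[0, -1/2], [-1/3, 4/3]] = [[6, -5], [-2, 1]].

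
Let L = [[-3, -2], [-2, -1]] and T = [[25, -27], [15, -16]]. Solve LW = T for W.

Since L multiplies W on the left, W = L⁻¹T.
L has determinant -1; L⁻¹ = [[1, -2], [-2, 3]].
W = L⁻¹T = [[1, -2], [-2, 3]] · [[25, -27], [15, -16]] = [[-5, 5], [-5, 6]].

W = [[-5, 5], [-5, 6]]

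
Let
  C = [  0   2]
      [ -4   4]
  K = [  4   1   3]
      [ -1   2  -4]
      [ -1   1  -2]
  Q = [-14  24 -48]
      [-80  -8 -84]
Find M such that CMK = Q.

Isolating M: multiply by C⁻¹ from the left and K⁻¹ from the right, so M = C⁻¹QK⁻¹.
det C = 8; the adjugate gives C⁻¹ = [[1/2, -1/4], [1/2, 0]].
det K = 5, so K⁻¹ = [[0, 1, -2], [2/5, -1, 13/5], [1/5, -1, 9/5]].
C⁻¹Q = [[13, 14, -3], [-7, 12, -24]].
M = (C⁻¹Q)K⁻¹ = [[5, 2, 5], [0, 5, 2]].

M = [[5, 2, 5], [0, 5, 2]]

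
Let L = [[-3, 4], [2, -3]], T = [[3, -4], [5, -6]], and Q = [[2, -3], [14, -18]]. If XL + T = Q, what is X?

XL = Q − T = [[-1, 1], [9, -12]].
L is on the right of X, so right-multiply by L⁻¹: X = (Q − T)L⁻¹.
L has determinant 1; L⁻¹ = [[-3, -4], [-2, -3]].
X = (Q − T)L⁻¹ = [[1, 1], [-3, 0]].

X = [[1, 1], [-3, 0]]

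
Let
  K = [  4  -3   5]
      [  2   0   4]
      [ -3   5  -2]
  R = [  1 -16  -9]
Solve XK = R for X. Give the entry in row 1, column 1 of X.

-3

Since K sits to the right of X, X = RK⁻¹.
det K = -6, so K⁻¹ = [[10/3, -19/6, 2], [4/3, -7/6, 1], [-5/3, 11/6, -1]].
X = RK⁻¹ = [[1, -16, -9]] · [[10/3, -19/6, 2], [4/3, -7/6, 1], [-5/3, 11/6, -1]] = [[-3, -1, -5]].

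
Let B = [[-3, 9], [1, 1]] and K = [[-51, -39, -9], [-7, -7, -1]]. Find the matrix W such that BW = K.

Left-multiplying both sides by B⁻¹ gives W = B⁻¹K.
det B = -12; the adjugate gives B⁻¹ = [[-1/12, 3/4], [1/12, 1/4]].
W = B⁻¹K = [[-1/12, 3/4], [1/12, 1/4]] · [[-51, -39, -9], [-7, -7, -1]] = [[-1, -2, 0], [-6, -5, -1]].

W = [[-1, -2, 0], [-6, -5, -1]]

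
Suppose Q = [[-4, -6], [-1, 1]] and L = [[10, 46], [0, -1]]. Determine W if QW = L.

W = [[-1, -4], [-1, -5]]

Since Q multiplies W on the left, W = Q⁻¹L.
Q has determinant -10; Q⁻¹ = [[-1/10, -3/5], [-1/10, 2/5]].
W = Q⁻¹L = [[-1/10, -3/5], [-1/10, 2/5]] · [[10, 46], [0, -1]] = [[-1, -4], [-1, -5]].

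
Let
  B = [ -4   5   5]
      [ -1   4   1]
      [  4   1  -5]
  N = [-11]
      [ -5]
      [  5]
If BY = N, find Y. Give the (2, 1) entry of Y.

Left-multiplying both sides by B⁻¹ gives Y = B⁻¹N.
det B = -6, so B⁻¹ = [[7/2, -5, 5/2], [1/6, 0, 1/6], [17/6, -4, 11/6]].
Y = B⁻¹N = [[7/2, -5, 5/2], [1/6, 0, 1/6], [17/6, -4, 11/6]] · [[-11], [-5], [5]] = [[-1], [-1], [-2]].

-1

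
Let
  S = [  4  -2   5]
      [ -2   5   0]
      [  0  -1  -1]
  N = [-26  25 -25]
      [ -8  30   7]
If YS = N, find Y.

Y = [[-5, 3, 0], [1, 6, -2]]

Since S sits to the right of Y, Y = NS⁻¹.
det S = -6; the adjugate gives S⁻¹ = [[5/6, 7/6, 25/6], [1/3, 2/3, 5/3], [-1/3, -2/3, -8/3]].
Y = NS⁻¹ = [[-26, 25, -25], [-8, 30, 7]] · [[5/6, 7/6, 25/6], [1/3, 2/3, 5/3], [-1/3, -2/3, -8/3]] = [[-5, 3, 0], [1, 6, -2]].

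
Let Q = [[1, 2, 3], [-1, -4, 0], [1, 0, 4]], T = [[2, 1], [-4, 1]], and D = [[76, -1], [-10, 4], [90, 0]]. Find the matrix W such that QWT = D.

W = Q⁻¹DT⁻¹ (apply Q⁻¹ on the left and T⁻¹ on the right).
det Q = 4; the adjugate gives Q⁻¹ = [[-4, -2, 3], [1, 1/4, -3/4], [1, 1/2, -1/2]].
det T = 6; the adjugate gives T⁻¹ = [[1/6, -1/6], [2/3, 1/3]].
Q⁻¹D = [[-14, -4], [6, 0], [26, 1]].
W = (Q⁻¹D)T⁻¹ = [[-5, 1], [1, -1], [5, -4]].

W = [[-5, 1], [1, -1], [5, -4]]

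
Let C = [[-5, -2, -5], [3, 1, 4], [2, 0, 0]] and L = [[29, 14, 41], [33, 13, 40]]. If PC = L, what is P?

C is on the right of P, so right-multiply by C⁻¹: P = LC⁻¹.
det C = -6; the adjugate gives C⁻¹ = [[0, 0, 1/2], [-4/3, -5/3, -5/6], [1/3, 2/3, -1/6]].
P = LC⁻¹ = [[29, 14, 41], [33, 13, 40]] · [[0, 0, 1/2], [-4/3, -5/3, -5/6], [1/3, 2/3, -1/6]] = [[-5, 4, -4], [-4, 5, -1]].

P = [[-5, 4, -4], [-4, 5, -1]]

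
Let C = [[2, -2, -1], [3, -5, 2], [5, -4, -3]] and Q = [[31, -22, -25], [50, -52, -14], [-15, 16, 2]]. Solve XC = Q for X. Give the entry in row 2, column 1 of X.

Right-multiplying both sides by C⁻¹ gives X = QC⁻¹.
C has determinant -5; C⁻¹ = [[-23/5, 2/5, 9/5], [-19/5, 1/5, 7/5], [-13/5, 2/5, 4/5]].
X = QC⁻¹ = [[31, -22, -25], [50, -52, -14], [-15, 16, 2]] · [[-23/5, 2/5, 9/5], [-19/5, 1/5, 7/5], [-13/5, 2/5, 4/5]] = [[6, -2, 5], [4, 4, 6], [3, -2, -3]].

4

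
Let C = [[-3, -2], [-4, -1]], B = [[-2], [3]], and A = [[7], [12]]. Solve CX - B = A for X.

CX = A + B = [[5], [15]].
C is on the left of X, so left-multiply by C⁻¹: X = C⁻¹(A + B).
det C = -5; the adjugate gives C⁻¹ = [[1/5, -2/5], [-4/5, 3/5]].
X = C⁻¹(A + B) = [[-5], [5]].

X = [[-5], [5]]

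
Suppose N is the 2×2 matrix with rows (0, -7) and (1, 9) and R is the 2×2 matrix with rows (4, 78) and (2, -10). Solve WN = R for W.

W = [[-6, 4], [4, 2]]

Since N sits to the right of W, W = RN⁻¹.
det N = 7, so N⁻¹ = [[9/7, 1], [-1/7, 0]].
W = RN⁻¹ = [[4, 78], [2, -10]] · [[9/7, 1], [-1/7, 0]] = [[-6, 4], [4, 2]].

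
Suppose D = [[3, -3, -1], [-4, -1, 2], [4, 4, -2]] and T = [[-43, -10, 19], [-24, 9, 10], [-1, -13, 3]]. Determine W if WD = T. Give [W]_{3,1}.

D is on the right of W, so right-multiply by D⁻¹: W = TD⁻¹.
D has determinant -6; D⁻¹ = [[1, 5/3, 7/6], [0, 1/3, 1/3], [2, 4, 5/2]].
W = TD⁻¹ = [[-43, -10, 19], [-24, 9, 10], [-1, -13, 3]] · [[1, 5/3, 7/6], [0, 1/3, 1/3], [2, 4, 5/2]] = [[-5, 1, -6], [-4, 3, 0], [5, 6, 2]].

5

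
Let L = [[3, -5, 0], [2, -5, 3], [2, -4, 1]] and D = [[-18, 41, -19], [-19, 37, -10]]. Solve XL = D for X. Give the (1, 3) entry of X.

Right-multiplying both sides by L⁻¹ gives X = DL⁻¹.
det L = 1, so L⁻¹ = [[7, 5, -15], [4, 3, -9], [2, 2, -5]].
X = DL⁻¹ = [[-18, 41, -19], [-19, 37, -10]] · [[7, 5, -15], [4, 3, -9], [2, 2, -5]] = [[0, -5, -4], [-5, -4, 2]].

-4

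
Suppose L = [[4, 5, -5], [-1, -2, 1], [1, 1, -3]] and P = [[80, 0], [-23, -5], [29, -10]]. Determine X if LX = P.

Since L multiplies X on the left, X = L⁻¹P.
det L = 5; the adjugate gives L⁻¹ = [[1, 2, -1], [-2/5, -7/5, 1/5], [1/5, 1/5, -3/5]].
X = L⁻¹P = [[1, 2, -1], [-2/5, -7/5, 1/5], [1/5, 1/5, -3/5]] · [[80, 0], [-23, -5], [29, -10]] = [[5, 0], [6, 5], [-6, 5]].

X = [[5, 0], [6, 5], [-6, 5]]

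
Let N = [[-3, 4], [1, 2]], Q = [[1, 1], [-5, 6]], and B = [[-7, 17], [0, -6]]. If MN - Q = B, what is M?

MN = B + Q = [[-6, 18], [-5, 0]].
Since N sits to the right of M, M = (B + Q)N⁻¹.
det N = -10, so N⁻¹ = [[-1/5, 2/5], [1/10, 3/10]].
M = (B + Q)N⁻¹ = [[3, 3], [1, -2]].

M = [[3, 3], [1, -2]]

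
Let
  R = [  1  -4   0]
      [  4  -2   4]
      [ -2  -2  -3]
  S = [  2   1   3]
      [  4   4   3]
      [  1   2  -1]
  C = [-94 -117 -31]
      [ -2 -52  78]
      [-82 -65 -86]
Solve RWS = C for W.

Left-multiply by R⁻¹ and right-multiply by S⁻¹: W = R⁻¹CS⁻¹.
det R = -2; the adjugate gives R⁻¹ = [[-7, 6, 8], [-2, 3/2, 2], [6, -5, -7]].
S has determinant -1; S⁻¹ = [[10, -7, 9], [-7, 5, -6], [-4, 3, -4]].
R⁻¹C = [[-10, -13, -3], [21, 26, 7], [20, 13, 26]].
W = (R⁻¹C)S⁻¹ = [[3, -4, 0], [0, 4, 5], [5, 3, -2]].

W = [[3, -4, 0], [0, 4, 5], [5, 3, -2]]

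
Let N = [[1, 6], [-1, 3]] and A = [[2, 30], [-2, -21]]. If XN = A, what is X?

Right-multiplying both sides by N⁻¹ gives X = AN⁻¹.
N has determinant 9; N⁻¹ = [[1/3, -2/3], [1/9, 1/9]].
X = AN⁻¹ = [[2, 30], [-2, -21]] · [[1/3, -2/3], [1/9, 1/9]] = [[4, 2], [-3, -1]].

X = [[4, 2], [-3, -1]]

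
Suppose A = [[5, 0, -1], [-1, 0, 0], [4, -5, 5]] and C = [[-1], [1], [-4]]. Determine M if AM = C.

M = [[-1], [-4], [-4]]

Since A multiplies M on the left, M = A⁻¹C.
det A = -5; the adjugate gives A⁻¹ = [[0, -1, 0], [-1, -29/5, -1/5], [-1, -5, 0]].
M = A⁻¹C = [[0, -1, 0], [-1, -29/5, -1/5], [-1, -5, 0]] · [[-1], [1], [-4]] = [[-1], [-4], [-4]].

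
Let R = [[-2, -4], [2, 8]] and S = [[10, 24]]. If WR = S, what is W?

W = [[-4, 1]]

R is on the right of W, so right-multiply by R⁻¹: W = SR⁻¹.
R has determinant -8; R⁻¹ = [[-1, -1/2], [1/4, 1/4]].
W = SR⁻¹ = [[10, 24]] · [[-1, -1/2], [1/4, 1/4]] = [[-4, 1]].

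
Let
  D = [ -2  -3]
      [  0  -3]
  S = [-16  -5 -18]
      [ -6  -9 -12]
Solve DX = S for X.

Left-multiplying both sides by D⁻¹ gives X = D⁻¹S.
det D = 6; the adjugate gives D⁻¹ = [[-1/2, 1/2], [0, -1/3]].
X = D⁻¹S = [[-1/2, 1/2], [0, -1/3]] · [[-16, -5, -18], [-6, -9, -12]] = [[5, -2, 3], [2, 3, 4]].

X = [[5, -2, 3], [2, 3, 4]]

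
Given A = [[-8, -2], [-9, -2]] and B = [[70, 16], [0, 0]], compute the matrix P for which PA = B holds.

Since A sits to the right of P, P = BA⁻¹.
det A = -2; the adjugate gives A⁻¹ = [[1, -1], [-9/2, 4]].
P = BA⁻¹ = [[70, 16], [0, 0]] · [[1, -1], [-9/2, 4]] = [[-2, -6], [0, 0]].

P = [[-2, -6], [0, 0]]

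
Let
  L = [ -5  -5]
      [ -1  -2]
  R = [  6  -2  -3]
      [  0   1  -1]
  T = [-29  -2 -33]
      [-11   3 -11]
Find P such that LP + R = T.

P = [[3, 2, 2], [4, -2, 4]]

LP = T − R = [[-35, 0, -30], [-11, 2, -10]].
Left-multiplying both sides by L⁻¹ gives P = L⁻¹(T − R).
det L = 5, so L⁻¹ = [[-2/5, 1], [1/5, -1]].
P = L⁻¹(T − R) = [[3, 2, 2], [4, -2, 4]].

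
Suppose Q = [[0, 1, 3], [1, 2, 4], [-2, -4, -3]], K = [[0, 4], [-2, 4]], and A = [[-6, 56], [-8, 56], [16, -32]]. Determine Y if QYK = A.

Y = Q⁻¹AK⁻¹ (apply Q⁻¹ on the left and K⁻¹ on the right).
Q has determinant -5; Q⁻¹ = [[-2, 9/5, 2/5], [1, -6/5, -3/5], [0, 2/5, 1/5]].
K has determinant 8; K⁻¹ = [[1/2, -1/2], [1/4, 0]].
Q⁻¹A = [[4, -24], [-6, 8], [0, 16]].
Y = (Q⁻¹A)K⁻¹ = [[-4, -2], [-1, 3], [4, 0]].

Y = [[-4, -2], [-1, 3], [4, 0]]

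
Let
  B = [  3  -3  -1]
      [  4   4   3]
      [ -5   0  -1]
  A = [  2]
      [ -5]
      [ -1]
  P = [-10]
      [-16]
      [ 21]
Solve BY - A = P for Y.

Y = [[-5], [-4], [5]]

BY = P + A = [[-8], [-21], [20]].
B is on the left of Y, so left-multiply by B⁻¹: Y = B⁻¹(P + A).
B has determinant 1; B⁻¹ = [[-4, -3, -5], [-11, -8, -13], [20, 15, 24]].
Y = B⁻¹(P + A) = [[-5], [-4], [5]].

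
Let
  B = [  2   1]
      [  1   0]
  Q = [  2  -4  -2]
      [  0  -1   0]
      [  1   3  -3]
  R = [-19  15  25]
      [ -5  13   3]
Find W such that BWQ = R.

W = B⁻¹RQ⁻¹ (apply B⁻¹ on the left and Q⁻¹ on the right).
det B = -1; the adjugate gives B⁻¹ = [[0, 1], [1, -2]].
det Q = 4; the adjugate gives Q⁻¹ = [[3/4, -9/2, -1/2], [0, -1, 0], [1/4, -5/2, -1/2]].
B⁻¹R = [[-5, 13, 3], [-9, -11, 19]].
W = (B⁻¹R)Q⁻¹ = [[-3, 2, 1], [-2, 4, -5]].

W = [[-3, 2, 1], [-2, 4, -5]]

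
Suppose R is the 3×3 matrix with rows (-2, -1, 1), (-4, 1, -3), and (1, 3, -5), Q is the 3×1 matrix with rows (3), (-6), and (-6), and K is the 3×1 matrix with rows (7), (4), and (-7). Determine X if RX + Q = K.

RX = K − Q = [[4], [10], [-1]].
Left-multiplying both sides by R⁻¹ gives X = R⁻¹(K − Q).
det R = 2, so R⁻¹ = [[2, -1, 1], [-23/2, 9/2, -5], [-13/2, 5/2, -3]].
X = R⁻¹(K − Q) = [[-3], [4], [2]].

X = [[-3], [4], [2]]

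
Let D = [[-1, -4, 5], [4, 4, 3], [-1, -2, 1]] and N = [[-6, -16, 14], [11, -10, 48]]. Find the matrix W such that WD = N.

Since D sits to the right of W, W = ND⁻¹.
det D = -2, so D⁻¹ = [[-5, 3, 16], [7/2, -2, -23/2], [2, -1, -6]].
W = ND⁻¹ = [[-6, -16, 14], [11, -10, 48]] · [[-5, 3, 16], [7/2, -2, -23/2], [2, -1, -6]] = [[2, 0, 4], [6, 5, 3]].

W = [[2, 0, 4], [6, 5, 3]]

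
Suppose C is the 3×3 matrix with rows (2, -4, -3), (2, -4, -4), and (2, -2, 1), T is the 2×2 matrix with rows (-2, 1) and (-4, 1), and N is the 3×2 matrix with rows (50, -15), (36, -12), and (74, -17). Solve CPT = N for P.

P = [[3, -5], [2, 3], [1, -4]]

Left-multiply by C⁻¹ and right-multiply by T⁻¹: P = C⁻¹NT⁻¹.
det C = 4, so C⁻¹ = [[-3, 5/2, 1], [-5/2, 2, 1/2], [1, -1, 0]].
T has determinant 2; T⁻¹ = [[1/2, -1/2], [2, -1]].
C⁻¹N = [[14, -2], [-16, 5], [14, -3]].
P = (C⁻¹N)T⁻¹ = [[3, -5], [2, 3], [1, -4]].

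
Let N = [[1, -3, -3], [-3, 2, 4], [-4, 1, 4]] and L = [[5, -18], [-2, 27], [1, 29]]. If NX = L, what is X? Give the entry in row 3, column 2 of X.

Since N multiplies X on the left, X = N⁻¹L.
N has determinant 1; N⁻¹ = [[4, 9, -6], [-4, -8, 5], [5, 11, -7]].
X = N⁻¹L = [[4, 9, -6], [-4, -8, 5], [5, 11, -7]] · [[5, -18], [-2, 27], [1, 29]] = [[-4, -3], [1, 1], [-4, 4]].

4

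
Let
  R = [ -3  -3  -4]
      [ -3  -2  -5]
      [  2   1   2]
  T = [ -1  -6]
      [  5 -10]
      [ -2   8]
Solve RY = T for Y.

R is on the left of Y, so left-multiply by R⁻¹: Y = R⁻¹T.
det R = 5, so R⁻¹ = [[1/5, 2/5, 7/5], [-4/5, 2/5, -3/5], [1/5, -3/5, -3/5]].
Y = R⁻¹T = [[1/5, 2/5, 7/5], [-4/5, 2/5, -3/5], [1/5, -3/5, -3/5]] · [[-1, -6], [5, -10], [-2, 8]] = [[-1, 6], [4, -4], [-2, 0]].

Y = [[-1, 6], [4, -4], [-2, 0]]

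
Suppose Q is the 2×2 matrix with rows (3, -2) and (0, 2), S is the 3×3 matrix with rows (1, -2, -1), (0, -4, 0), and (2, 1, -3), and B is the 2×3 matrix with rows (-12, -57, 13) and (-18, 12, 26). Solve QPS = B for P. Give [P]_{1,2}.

Left-multiply by Q⁻¹ and right-multiply by S⁻¹: P = Q⁻¹BS⁻¹.
det Q = 6; the adjugate gives Q⁻¹ = [[1/3, 1/3], [0, 1/2]].
det S = 4; the adjugate gives S⁻¹ = [[3, -7/4, -1], [0, -1/4, 0], [2, -5/4, -1]].
Q⁻¹B = [[-10, -15, 13], [-9, 6, 13]].
P = (Q⁻¹B)S⁻¹ = [[-4, 5, -3], [-1, -2, -4]].

5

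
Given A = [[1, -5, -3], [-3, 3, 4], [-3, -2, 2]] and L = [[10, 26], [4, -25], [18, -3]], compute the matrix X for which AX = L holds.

Since A multiplies X on the left, X = A⁻¹L.
det A = -1; the adjugate gives A⁻¹ = [[-14, -16, 11], [6, 7, -5], [-15, -17, 12]].
X = A⁻¹L = [[-14, -16, 11], [6, 7, -5], [-15, -17, 12]] · [[10, 26], [4, -25], [18, -3]] = [[-6, 3], [-2, -4], [-2, -1]].

X = [[-6, 3], [-2, -4], [-2, -1]]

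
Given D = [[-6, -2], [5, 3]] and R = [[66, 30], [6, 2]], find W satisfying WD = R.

W = [[-6, 6], [-1, 0]]

Right-multiplying both sides by D⁻¹ gives W = RD⁻¹.
D has determinant -8; D⁻¹ = [[-3/8, -1/4], [5/8, 3/4]].
W = RD⁻¹ = [[66, 30], [6, 2]] · [[-3/8, -1/4], [5/8, 3/4]] = [[-6, 6], [-1, 0]].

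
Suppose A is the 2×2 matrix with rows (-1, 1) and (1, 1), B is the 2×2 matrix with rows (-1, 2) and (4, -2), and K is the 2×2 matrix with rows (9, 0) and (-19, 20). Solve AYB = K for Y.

Y = [[2, -3], [5, 0]]

Y = A⁻¹KB⁻¹ (apply A⁻¹ on the left and B⁻¹ on the right).
det A = -2; the adjugate gives A⁻¹ = [[-1/2, 1/2], [1/2, 1/2]].
det B = -6, so B⁻¹ = [[1/3, 1/3], [2/3, 1/6]].
A⁻¹K = [[-14, 10], [-5, 10]].
Y = (A⁻¹K)B⁻¹ = [[2, -3], [5, 0]].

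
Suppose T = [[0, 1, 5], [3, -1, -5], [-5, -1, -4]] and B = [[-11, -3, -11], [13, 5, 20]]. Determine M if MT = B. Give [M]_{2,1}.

T is on the right of M, so right-multiply by T⁻¹: M = BT⁻¹.
det T = -3; the adjugate gives T⁻¹ = [[1/3, 1/3, 0], [-37/3, -25/3, -5], [8/3, 5/3, 1]].
M = BT⁻¹ = [[-11, -3, -11], [13, 5, 20]] · [[1/3, 1/3, 0], [-37/3, -25/3, -5], [8/3, 5/3, 1]] = [[4, 3, 4], [-4, -4, -5]].

-4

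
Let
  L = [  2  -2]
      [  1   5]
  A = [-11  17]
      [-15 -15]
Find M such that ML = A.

M = [[-6, 1], [-5, -5]]

Right-multiplying both sides by L⁻¹ gives M = AL⁻¹.
det L = 12; the adjugate gives L⁻¹ = [[5/12, 1/6], [-1/12, 1/6]].
M = AL⁻¹ = [[-11, 17], [-15, -15]] · [[5/12, 1/6], [-1/12, 1/6]] = [[-6, 1], [-5, -5]].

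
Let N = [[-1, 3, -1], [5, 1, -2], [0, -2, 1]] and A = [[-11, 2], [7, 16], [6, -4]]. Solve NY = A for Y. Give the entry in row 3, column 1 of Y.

0

Since N multiplies Y on the left, Y = N⁻¹A.
det N = -2, so N⁻¹ = [[3/2, 1/2, 5/2], [5/2, 1/2, 7/2], [5, 1, 8]].
Y = N⁻¹A = [[3/2, 1/2, 5/2], [5/2, 1/2, 7/2], [5, 1, 8]] · [[-11, 2], [7, 16], [6, -4]] = [[2, 1], [-3, -1], [0, -6]].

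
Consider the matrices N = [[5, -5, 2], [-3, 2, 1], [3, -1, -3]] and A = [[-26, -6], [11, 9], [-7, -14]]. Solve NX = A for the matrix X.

X = [[-6, -3], [-2, -1], [-3, 2]]

N is on the left of X, so left-multiply by N⁻¹: X = N⁻¹A.
det N = -1; the adjugate gives N⁻¹ = [[5, 17, 9], [6, 21, 11], [3, 10, 5]].
X = N⁻¹A = [[5, 17, 9], [6, 21, 11], [3, 10, 5]] · [[-26, -6], [11, 9], [-7, -14]] = [[-6, -3], [-2, -1], [-3, 2]].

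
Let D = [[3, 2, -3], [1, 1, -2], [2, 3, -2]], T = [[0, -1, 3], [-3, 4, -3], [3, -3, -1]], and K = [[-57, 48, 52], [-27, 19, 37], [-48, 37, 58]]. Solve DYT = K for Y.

Isolating Y: multiply by D⁻¹ from the left and T⁻¹ from the right, so Y = D⁻¹KT⁻¹.
D has determinant 5; D⁻¹ = [[4/5, -1, -1/5], [-2/5, 0, 3/5], [1/5, -1, 1/5]].
det T = 3, so T⁻¹ = [[-13/3, -10/3, -3], [-4, -3, -3], [-1, -1, -1]].
D⁻¹K = [[-9, 12, -7], [-6, 3, 14], [6, -2, -15]].
Y = (D⁻¹K)T⁻¹ = [[-2, 1, -2], [0, -3, -5], [-3, 1, 3]].

Y = [[-2, 1, -2], [0, -3, -5], [-3, 1, 3]]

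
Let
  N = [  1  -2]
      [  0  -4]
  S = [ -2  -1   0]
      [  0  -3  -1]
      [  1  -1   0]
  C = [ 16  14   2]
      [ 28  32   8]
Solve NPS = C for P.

Isolating P: multiply by N⁻¹ from the left and S⁻¹ from the right, so P = N⁻¹CS⁻¹.
det N = -4; the adjugate gives N⁻¹ = [[1, -1/2], [0, -1/4]].
S has determinant 3; S⁻¹ = [[-1/3, 0, 1/3], [-1/3, 0, -2/3], [1, -1, 2]].
N⁻¹C = [[2, -2, -2], [-7, -8, -2]].
P = (N⁻¹C)S⁻¹ = [[-2, 2, -2], [3, 2, -1]].

P = [[-2, 2, -2], [3, 2, -1]]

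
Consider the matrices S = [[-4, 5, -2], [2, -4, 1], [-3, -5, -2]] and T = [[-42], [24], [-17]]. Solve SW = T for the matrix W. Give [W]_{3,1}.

S is on the left of W, so left-multiply by S⁻¹: W = S⁻¹T.
S has determinant -3; S⁻¹ = [[-13/3, -20/3, 1], [-1/3, -2/3, 0], [22/3, 35/3, -2]].
W = S⁻¹T = [[-13/3, -20/3, 1], [-1/3, -2/3, 0], [22/3, 35/3, -2]] · [[-42], [24], [-17]] = [[5], [-2], [6]].

6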